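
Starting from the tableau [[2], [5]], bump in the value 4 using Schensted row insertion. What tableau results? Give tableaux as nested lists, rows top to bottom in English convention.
[[2, 4], [5]]

4 is larger than every entry of row 1, so it is appended to row 1. The new tableau is [[2, 4], [5]].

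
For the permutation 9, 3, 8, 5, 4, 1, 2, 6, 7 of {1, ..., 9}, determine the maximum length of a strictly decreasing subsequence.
5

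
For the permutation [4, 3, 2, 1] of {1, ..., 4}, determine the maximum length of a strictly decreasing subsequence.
4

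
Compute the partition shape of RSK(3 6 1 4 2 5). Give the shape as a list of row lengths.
Row-insert each entry into an empty tableau.

After inserting 3: P = [[3]].
After inserting 6: P = [[3, 6]].
After inserting 1: P = [[1, 6], [3]].
After inserting 4: P = [[1, 4], [3, 6]].
After inserting 2: P = [[1, 2], [3, 4], [6]].
After inserting 5: P = [[1, 2, 5], [3, 4], [6]].

The final insertion tableau P = [[1, 2, 5], [3, 4], [6]] has shape [3, 2, 1].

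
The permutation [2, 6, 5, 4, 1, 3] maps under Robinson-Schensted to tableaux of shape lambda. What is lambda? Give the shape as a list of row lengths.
[2, 2, 1, 1]

Row-insert each entry into an empty tableau.

After inserting 2: P = [[2]].
After inserting 6: P = [[2, 6]].
After inserting 5: P = [[2, 5], [6]].
After inserting 4: P = [[2, 4], [5], [6]].
After inserting 1: P = [[1, 4], [2], [5], [6]].
After inserting 3: P = [[1, 3], [2, 4], [5], [6]].

The final insertion tableau P = [[1, 3], [2, 4], [5], [6]] has shape [2, 2, 1, 1].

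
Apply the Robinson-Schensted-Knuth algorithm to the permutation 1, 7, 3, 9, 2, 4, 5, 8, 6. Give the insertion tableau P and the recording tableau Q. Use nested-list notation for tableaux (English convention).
Insert each entry of the permutation into P by Schensted row insertion, recording in Q the position of each new cell.

After inserting 1: P = [[1]].
After inserting 7: P = [[1, 7]].
After inserting 3: P = [[1, 3], [7]].
After inserting 9: P = [[1, 3, 9], [7]].
After inserting 2: P = [[1, 2, 9], [3], [7]].
After inserting 4: P = [[1, 2, 4], [3, 9], [7]].
After inserting 5: P = [[1, 2, 4, 5], [3, 9], [7]].
After inserting 8: P = [[1, 2, 4, 5, 8], [3, 9], [7]].
After inserting 6: P = [[1, 2, 4, 5, 6], [3, 8], [7, 9]].

So P = [[1, 2, 4, 5, 6], [3, 8], [7, 9]], Q = [[1, 2, 4, 7, 8], [3, 6], [5, 9]].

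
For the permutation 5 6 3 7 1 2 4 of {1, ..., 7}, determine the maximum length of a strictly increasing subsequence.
3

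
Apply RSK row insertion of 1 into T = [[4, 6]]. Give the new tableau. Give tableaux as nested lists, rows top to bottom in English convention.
[[1, 6], [4]]

In row 1, 1 replaces 4 (the leftmost entry greater than 1); 4 is bumped to row 2. 4 starts a new row 2. The new tableau is [[1, 6], [4]].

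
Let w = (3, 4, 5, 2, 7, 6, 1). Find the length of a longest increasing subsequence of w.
4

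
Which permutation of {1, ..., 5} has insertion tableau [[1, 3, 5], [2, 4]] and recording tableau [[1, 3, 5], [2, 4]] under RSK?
2 1 4 3 5

Reverse the RSK construction: for i from n down to 1, find the cell of Q containing i, remove the entry at that cell from P, and reverse-bump it up through P; the value ejected from row 1 is w(i).

Step i=5: Q has 5 at row 1, column 3; remove that cell from P, ejecting 5. So w(5) = 5. P is now [[1, 3], [2, 4]].
Step i=4: Q has 4 at row 2, column 2; remove 4 from row 2 of P and reverse-bump: 4 enters row 1 and ejects 3. So w(4) = 3. P is now [[1, 4], [2]].
Step i=3: Q has 3 at row 1, column 2; remove that cell from P, ejecting 4. So w(3) = 4. P is now [[1], [2]].
Step i=2: Q has 2 at row 2, column 1; remove 2 from row 2 of P and reverse-bump: 2 enters row 1 and ejects 1. So w(2) = 1. P is now [[2]].
Step i=1: Q has 1 at row 1, column 1; remove that cell from P, ejecting 2. So w(1) = 2. P is now [].

So w = 2 1 4 3 5.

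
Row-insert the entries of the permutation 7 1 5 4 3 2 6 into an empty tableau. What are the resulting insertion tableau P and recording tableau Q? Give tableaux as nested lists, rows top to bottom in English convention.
Insert each entry of the permutation into P by Schensted row insertion, recording in Q the position of each new cell.

Insert 7: appended to row 1. P = [[7]], Q = [[1]].
Insert 1: 1 bumps 7 from row 1; 7 starts row 2. P = [[1], [7]], Q = [[1], [2]].
Insert 5: appended to row 1. P = [[1, 5], [7]], Q = [[1, 3], [2]].
Insert 4: 4 bumps 5 from row 1; 5 bumps 7 from row 2; 7 starts row 3. P = [[1, 4], [5], [7]], Q = [[1, 3], [2], [4]].
Insert 3: 3 bumps 4 from row 1; 4 bumps 5 from row 2; 5 bumps 7 from row 3; 7 starts row 4. P = [[1, 3], [4], [5], [7]], Q = [[1, 3], [2], [4], [5]].
Insert 2: 2 bumps 3 from row 1; 3 bumps 4 from row 2; 4 bumps 5 from row 3; 5 bumps 7 from row 4; 7 starts row 5. P = [[1, 2], [3], [4], [5], [7]], Q = [[1, 3], [2], [4], [5], [6]].
Insert 6: appended to row 1. P = [[1, 2, 6], [3], [4], [5], [7]], Q = [[1, 3, 7], [2], [4], [5], [6]].

So P = [[1, 2, 6], [3], [4], [5], [7]], Q = [[1, 3, 7], [2], [4], [5], [6]].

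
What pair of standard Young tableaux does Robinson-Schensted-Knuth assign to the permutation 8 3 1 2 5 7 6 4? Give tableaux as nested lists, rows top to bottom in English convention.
Insert each entry of the permutation into P by Schensted row insertion, recording in Q the position of each new cell.

Insert 8: appended to row 1. P = [[8]], Q = [[1]].
Insert 3: 3 bumps 8 from row 1; 8 starts row 2. P = [[3], [8]], Q = [[1], [2]].
Insert 1: 1 bumps 3 from row 1; 3 bumps 8 from row 2; 8 starts row 3. P = [[1], [3], [8]], Q = [[1], [2], [3]].
Insert 2: appended to row 1. P = [[1, 2], [3], [8]], Q = [[1, 4], [2], [3]].
Insert 5: appended to row 1. P = [[1, 2, 5], [3], [8]], Q = [[1, 4, 5], [2], [3]].
Insert 7: appended to row 1. P = [[1, 2, 5, 7], [3], [8]], Q = [[1, 4, 5, 6], [2], [3]].
Insert 6: 6 bumps 7 from row 1; 7 appends to row 2. P = [[1, 2, 5, 6], [3, 7], [8]], Q = [[1, 4, 5, 6], [2, 7], [3]].
Insert 4: 4 bumps 5 from row 1; 5 bumps 7 from row 2; 7 bumps 8 from row 3; 8 starts row 4. P = [[1, 2, 4, 6], [3, 5], [7], [8]], Q = [[1, 4, 5, 6], [2, 7], [3], [8]].

So P = [[1, 2, 4, 6], [3, 5], [7], [8]], Q = [[1, 4, 5, 6], [2, 7], [3], [8]].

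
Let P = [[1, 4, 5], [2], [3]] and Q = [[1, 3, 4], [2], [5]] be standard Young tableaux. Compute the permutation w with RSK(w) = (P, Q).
Reverse the RSK construction: for i from n down to 1, find the cell of Q containing i, remove the entry at that cell from P, and reverse-bump it up through P; the value ejected from row 1 is w(i).

Step i=5: Q has 5 at row 3, column 1; remove 3 from row 3 of P and reverse-bump: 3 enters row 2 and ejects 2; 2 enters row 1 and ejects 1. So w(5) = 1. P is now [[2, 4, 5], [3]].
Step i=4: Q has 4 at row 1, column 3; remove that cell from P, ejecting 5. So w(4) = 5. P is now [[2, 4], [3]].
Step i=3: Q has 3 at row 1, column 2; remove that cell from P, ejecting 4. So w(3) = 4. P is now [[2], [3]].
Step i=2: Q has 2 at row 2, column 1; remove 3 from row 2 of P and reverse-bump: 3 enters row 1 and ejects 2. So w(2) = 2. P is now [[3]].
Step i=1: Q has 1 at row 1, column 1; remove that cell from P, ejecting 3. So w(1) = 3. P is now [].

So w = 3 2 4 5 1.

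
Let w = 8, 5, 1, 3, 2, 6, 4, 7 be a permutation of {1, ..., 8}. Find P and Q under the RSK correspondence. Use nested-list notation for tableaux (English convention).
P = [[1, 2, 4, 7], [3, 6], [5], [8]], Q = [[1, 4, 6, 8], [2, 7], [3], [5]]

Insert each entry of the permutation into P by Schensted row insertion, recording in Q the position of each new cell.

Insert 8: appended to row 1. P = [[8]].
Insert 5: 5 bumps 8 from row 1; 8 starts row 2. P = [[5], [8]].
Insert 1: 1 bumps 5 from row 1; 5 bumps 8 from row 2; 8 starts row 3. P = [[1], [5], [8]].
Insert 3: appended to row 1. P = [[1, 3], [5], [8]].
Insert 2: 2 bumps 3 from row 1; 3 bumps 5 from row 2; 5 bumps 8 from row 3; 8 starts row 4. P = [[1, 2], [3], [5], [8]].
Insert 6: appended to row 1. P = [[1, 2, 6], [3], [5], [8]].
Insert 4: 4 bumps 6 from row 1; 6 appends to row 2. P = [[1, 2, 4], [3, 6], [5], [8]].
Insert 7: appended to row 1. P = [[1, 2, 4, 7], [3, 6], [5], [8]].

So P = [[1, 2, 4, 7], [3, 6], [5], [8]], Q = [[1, 4, 6, 8], [2, 7], [3], [5]].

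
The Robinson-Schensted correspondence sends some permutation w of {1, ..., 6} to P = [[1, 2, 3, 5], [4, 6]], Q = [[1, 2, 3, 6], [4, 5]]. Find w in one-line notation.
Reverse the RSK construction: for i from n down to 1, find the cell of Q containing i, remove the entry at that cell from P, and reverse-bump it up through P; the value ejected from row 1 is w(i).

Step i=6: Q has 6 at row 1, column 4; remove that cell from P, ejecting 5. So w(6) = 5. P is now [[1, 2, 3], [4, 6]].
Step i=5: Q has 5 at row 2, column 2; remove 6 from row 2 of P and reverse-bump: 6 enters row 1 and ejects 3. So w(5) = 3. P is now [[1, 2, 6], [4]].
Step i=4: Q has 4 at row 2, column 1; remove 4 from row 2 of P and reverse-bump: 4 enters row 1 and ejects 2. So w(4) = 2. P is now [[1, 4, 6]].
Step i=3: Q has 3 at row 1, column 3; remove that cell from P, ejecting 6. So w(3) = 6. P is now [[1, 4]].
Step i=2: Q has 2 at row 1, column 2; remove that cell from P, ejecting 4. So w(2) = 4. P is now [[1]].
Step i=1: Q has 1 at row 1, column 1; remove that cell from P, ejecting 1. So w(1) = 1. P is now [].

So w = 1 4 6 2 3 5.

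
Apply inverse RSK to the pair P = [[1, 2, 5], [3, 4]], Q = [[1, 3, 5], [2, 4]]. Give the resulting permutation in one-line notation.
3 1 4 2 5

Reverse RSK: for i = n, n-1, ..., 1, locate i in Q, remove the corresponding corner cell from P, and reverse-bump its entry up through P; the value ejected from row 1 is w(i).

So w = 3 1 4 2 5.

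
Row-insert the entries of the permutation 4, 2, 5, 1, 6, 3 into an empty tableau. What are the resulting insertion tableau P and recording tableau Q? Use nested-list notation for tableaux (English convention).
P = [[1, 3, 6], [2, 5], [4]], Q = [[1, 3, 5], [2, 6], [4]]

Insert each entry of the permutation into P by Schensted row insertion, recording in Q the position of each new cell.

Insert 4: appended to row 1. P = [[4]].
Insert 2: 2 bumps 4 from row 1; 4 starts row 2. P = [[2], [4]].
Insert 5: appended to row 1. P = [[2, 5], [4]].
Insert 1: 1 bumps 2 from row 1; 2 bumps 4 from row 2; 4 starts row 3. P = [[1, 5], [2], [4]].
Insert 6: appended to row 1. P = [[1, 5, 6], [2], [4]].
Insert 3: 3 bumps 5 from row 1; 5 appends to row 2. P = [[1, 3, 6], [2, 5], [4]].

So P = [[1, 3, 6], [2, 5], [4]], Q = [[1, 3, 5], [2, 6], [4]].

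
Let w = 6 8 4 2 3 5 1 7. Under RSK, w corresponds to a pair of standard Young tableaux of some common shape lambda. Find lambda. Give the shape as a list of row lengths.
Row-insert each entry into an empty tableau.

After inserting 6: P = [[6]].
After inserting 8: P = [[6, 8]].
After inserting 4: P = [[4, 8], [6]].
After inserting 2: P = [[2, 8], [4], [6]].
After inserting 3: P = [[2, 3], [4, 8], [6]].
After inserting 5: P = [[2, 3, 5], [4, 8], [6]].
After inserting 1: P = [[1, 3, 5], [2, 8], [4], [6]].
After inserting 7: P = [[1, 3, 5, 7], [2, 8], [4], [6]].

The final insertion tableau P = [[1, 3, 5, 7], [2, 8], [4], [6]] has shape [4, 2, 1, 1].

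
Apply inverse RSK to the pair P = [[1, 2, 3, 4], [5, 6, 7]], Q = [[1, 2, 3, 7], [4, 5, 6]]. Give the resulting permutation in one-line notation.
Reverse the RSK construction: for i from n down to 1, find the cell of Q containing i, remove the entry at that cell from P, and reverse-bump it up through P; the value ejected from row 1 is w(i).

Step i=7: Q has 7 at row 1, column 4; remove that cell from P, ejecting 4. So w(7) = 4. P is now [[1, 2, 3], [5, 6, 7]].
Step i=6: Q has 6 at row 2, column 3; remove 7 from row 2 of P and reverse-bump: 7 enters row 1 and ejects 3. So w(6) = 3. P is now [[1, 2, 7], [5, 6]].
Step i=5: Q has 5 at row 2, column 2; remove 6 from row 2 of P and reverse-bump: 6 enters row 1 and ejects 2. So w(5) = 2. P is now [[1, 6, 7], [5]].
Step i=4: Q has 4 at row 2, column 1; remove 5 from row 2 of P and reverse-bump: 5 enters row 1 and ejects 1. So w(4) = 1. P is now [[5, 6, 7]].
Step i=3: Q has 3 at row 1, column 3; remove that cell from P, ejecting 7. So w(3) = 7. P is now [[5, 6]].
Step i=2: Q has 2 at row 1, column 2; remove that cell from P, ejecting 6. So w(2) = 6. P is now [[5]].
Step i=1: Q has 1 at row 1, column 1; remove that cell from P, ejecting 5. So w(1) = 5. P is now [].

So w = 5 6 7 1 2 3 4.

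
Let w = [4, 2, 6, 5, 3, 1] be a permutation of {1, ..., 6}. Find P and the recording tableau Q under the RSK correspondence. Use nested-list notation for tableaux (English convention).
P = [[1, 3], [2, 5], [4], [6]], Q = [[1, 3], [2, 4], [5], [6]]

Insert each entry of the permutation into P by Schensted row insertion, recording in Q the position of each new cell.

After inserting 4: P = [[4]].
After inserting 2: P = [[2], [4]].
After inserting 6: P = [[2, 6], [4]].
After inserting 5: P = [[2, 5], [4, 6]].
After inserting 3: P = [[2, 3], [4, 5], [6]].
After inserting 1: P = [[1, 3], [2, 5], [4], [6]].

So P = [[1, 3], [2, 5], [4], [6]], Q = [[1, 3], [2, 4], [5], [6]].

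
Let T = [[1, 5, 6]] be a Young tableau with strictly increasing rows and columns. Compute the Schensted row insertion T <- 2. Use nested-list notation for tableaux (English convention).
In row 1, 2 replaces 5 (the leftmost entry greater than 2); 5 is bumped to row 2. 5 starts a new row 2. The new tableau is [[1, 2, 6], [5]].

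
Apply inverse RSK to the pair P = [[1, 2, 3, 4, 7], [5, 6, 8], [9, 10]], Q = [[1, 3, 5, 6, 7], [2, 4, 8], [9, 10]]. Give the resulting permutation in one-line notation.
5 1 9 2 3 6 10 8 4 7

Reverse the RSK construction: for i from n down to 1, find the cell of Q containing i, remove the entry at that cell from P, and reverse-bump it up through P; the value ejected from row 1 is w(i).

Step i=10: Q has 10 at row 3, column 2; remove 10 from row 3 of P and reverse-bump: 10 enters row 2 and ejects 8; 8 enters row 1 and ejects 7. So w(10) = 7. P is now [[1, 2, 3, 4, 8], [5, 6, 10], [9]].
Step i=9: Q has 9 at row 3, column 1; remove 9 from row 3 of P and reverse-bump: 9 enters row 2 and ejects 6; 6 enters row 1 and ejects 4. So w(9) = 4. P is now [[1, 2, 3, 6, 8], [5, 9, 10]].
Step i=8: Q has 8 at row 2, column 3; remove 10 from row 2 of P and reverse-bump: 10 enters row 1 and ejects 8. So w(8) = 8. P is now [[1, 2, 3, 6, 10], [5, 9]].
Step i=7: Q has 7 at row 1, column 5; remove that cell from P, ejecting 10. So w(7) = 10. P is now [[1, 2, 3, 6], [5, 9]].
Step i=6: Q has 6 at row 1, column 4; remove that cell from P, ejecting 6. So w(6) = 6. P is now [[1, 2, 3], [5, 9]].
Step i=5: Q has 5 at row 1, column 3; remove that cell from P, ejecting 3. So w(5) = 3. P is now [[1, 2], [5, 9]].
Step i=4: Q has 4 at row 2, column 2; remove 9 from row 2 of P and reverse-bump: 9 enters row 1 and ejects 2. So w(4) = 2. P is now [[1, 9], [5]].
Step i=3: Q has 3 at row 1, column 2; remove that cell from P, ejecting 9. So w(3) = 9. P is now [[1], [5]].
Step i=2: Q has 2 at row 2, column 1; remove 5 from row 2 of P and reverse-bump: 5 enters row 1 and ejects 1. So w(2) = 1. P is now [[5]].
Step i=1: Q has 1 at row 1, column 1; remove that cell from P, ejecting 5. So w(1) = 5. P is now [].

So w = 5 1 9 2 3 6 10 8 4 7.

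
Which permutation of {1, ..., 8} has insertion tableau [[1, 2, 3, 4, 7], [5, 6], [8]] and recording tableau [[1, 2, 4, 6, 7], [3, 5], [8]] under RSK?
1 5 2 8 3 6 7 4

Reverse the RSK construction: for i from n down to 1, find the cell of Q containing i, remove the entry at that cell from P, and reverse-bump it up through P; the value ejected from row 1 is w(i).

Step i=8: Q has 8 at row 3, column 1; remove 8 from row 3 of P and reverse-bump: 8 enters row 2 and ejects 6; 6 enters row 1 and ejects 4. So w(8) = 4. P is now [[1, 2, 3, 6, 7], [5, 8]].
Step i=7: Q has 7 at row 1, column 5; remove that cell from P, ejecting 7. So w(7) = 7. P is now [[1, 2, 3, 6], [5, 8]].
Step i=6: Q has 6 at row 1, column 4; remove that cell from P, ejecting 6. So w(6) = 6. P is now [[1, 2, 3], [5, 8]].
Step i=5: Q has 5 at row 2, column 2; remove 8 from row 2 of P and reverse-bump: 8 enters row 1 and ejects 3. So w(5) = 3. P is now [[1, 2, 8], [5]].
Step i=4: Q has 4 at row 1, column 3; remove that cell from P, ejecting 8. So w(4) = 8. P is now [[1, 2], [5]].
Step i=3: Q has 3 at row 2, column 1; remove 5 from row 2 of P and reverse-bump: 5 enters row 1 and ejects 2. So w(3) = 2. P is now [[1, 5]].
Step i=2: Q has 2 at row 1, column 2; remove that cell from P, ejecting 5. So w(2) = 5. P is now [[1]].
Step i=1: Q has 1 at row 1, column 1; remove that cell from P, ejecting 1. So w(1) = 1. P is now [].

So w = 1 5 2 8 3 6 7 4.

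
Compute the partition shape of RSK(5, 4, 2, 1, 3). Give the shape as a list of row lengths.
[2, 1, 1, 1]

Row-insert each entry into an empty tableau.

After inserting 5: P = [[5]].
After inserting 4: P = [[4], [5]].
After inserting 2: P = [[2], [4], [5]].
After inserting 1: P = [[1], [2], [4], [5]].
After inserting 3: P = [[1, 3], [2], [4], [5]].

The final insertion tableau P = [[1, 3], [2], [4], [5]] has shape [2, 1, 1, 1].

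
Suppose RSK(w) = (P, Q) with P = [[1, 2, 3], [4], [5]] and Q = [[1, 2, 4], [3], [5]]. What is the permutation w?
1 5 2 4 3

Reverse the RSK construction: for i from n down to 1, find the cell of Q containing i, remove the entry at that cell from P, and reverse-bump it up through P; the value ejected from row 1 is w(i).

Step i=5: Q has 5 at row 3, column 1; remove 5 from row 3 of P and reverse-bump: 5 enters row 2 and ejects 4; 4 enters row 1 and ejects 3. So w(5) = 3. P is now [[1, 2, 4], [5]].
Step i=4: Q has 4 at row 1, column 3; remove that cell from P, ejecting 4. So w(4) = 4. P is now [[1, 2], [5]].
Step i=3: Q has 3 at row 2, column 1; remove 5 from row 2 of P and reverse-bump: 5 enters row 1 and ejects 2. So w(3) = 2. P is now [[1, 5]].
Step i=2: Q has 2 at row 1, column 2; remove that cell from P, ejecting 5. So w(2) = 5. P is now [[1]].
Step i=1: Q has 1 at row 1, column 1; remove that cell from P, ejecting 1. So w(1) = 1. P is now [].

So w = 1 5 2 4 3.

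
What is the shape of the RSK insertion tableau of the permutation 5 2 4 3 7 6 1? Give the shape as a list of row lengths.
Row-insert each entry into an empty tableau.

After inserting 5: P = [[5]].
After inserting 2: P = [[2], [5]].
After inserting 4: P = [[2, 4], [5]].
After inserting 3: P = [[2, 3], [4], [5]].
After inserting 7: P = [[2, 3, 7], [4], [5]].
After inserting 6: P = [[2, 3, 6], [4, 7], [5]].
After inserting 1: P = [[1, 3, 6], [2, 7], [4], [5]].

The final insertion tableau P = [[1, 3, 6], [2, 7], [4], [5]] has shape [3, 2, 1, 1].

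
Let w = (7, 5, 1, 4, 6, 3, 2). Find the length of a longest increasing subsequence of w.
3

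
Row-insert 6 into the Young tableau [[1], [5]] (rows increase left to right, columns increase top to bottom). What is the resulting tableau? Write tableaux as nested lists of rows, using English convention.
[[1, 6], [5]]

6 is larger than every entry of row 1, so it is appended to row 1. The new tableau is [[1, 6], [5]].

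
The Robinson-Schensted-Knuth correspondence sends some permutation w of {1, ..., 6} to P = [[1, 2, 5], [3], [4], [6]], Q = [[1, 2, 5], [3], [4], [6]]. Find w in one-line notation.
Reverse the RSK construction: for i from n down to 1, find the cell of Q containing i, remove the entry at that cell from P, and reverse-bump it up through P; the value ejected from row 1 is w(i).

Step i=6: Q has 6 at row 4, column 1; remove 6 from row 4 of P and reverse-bump: 6 enters row 3 and ejects 4; 4 enters row 2 and ejects 3; 3 enters row 1 and ejects 2. So w(6) = 2. P is now [[1, 3, 5], [4], [6]].
Step i=5: Q has 5 at row 1, column 3; remove that cell from P, ejecting 5. So w(5) = 5. P is now [[1, 3], [4], [6]].
Step i=4: Q has 4 at row 3, column 1; remove 6 from row 3 of P and reverse-bump: 6 enters row 2 and ejects 4; 4 enters row 1 and ejects 3. So w(4) = 3. P is now [[1, 4], [6]].
Step i=3: Q has 3 at row 2, column 1; remove 6 from row 2 of P and reverse-bump: 6 enters row 1 and ejects 4. So w(3) = 4. P is now [[1, 6]].
Step i=2: Q has 2 at row 1, column 2; remove that cell from P, ejecting 6. So w(2) = 6. P is now [[1]].
Step i=1: Q has 1 at row 1, column 1; remove that cell from P, ejecting 1. So w(1) = 1. P is now [].

So w = 1 6 4 3 5 2.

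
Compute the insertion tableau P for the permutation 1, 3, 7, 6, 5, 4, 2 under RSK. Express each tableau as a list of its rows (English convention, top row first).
Insert 1: appended to row 1. P = [[1]].
Insert 3: appended to row 1. P = [[1, 3]].
Insert 7: appended to row 1. P = [[1, 3, 7]].
Insert 6: 6 bumps 7 from row 1; 7 starts row 2. P = [[1, 3, 6], [7]].
Insert 5: 5 bumps 6 from row 1; 6 bumps 7 from row 2; 7 starts row 3. P = [[1, 3, 5], [6], [7]].
Insert 4: 4 bumps 5 from row 1; 5 bumps 6 from row 2; 6 bumps 7 from row 3; 7 starts row 4. P = [[1, 3, 4], [5], [6], [7]].
Insert 2: 2 bumps 3 from row 1; 3 bumps 5 from row 2; 5 bumps 6 from row 3; 6 bumps 7 from row 4; 7 starts row 5. P = [[1, 2, 4], [3], [5], [6], [7]].

So P = [[1, 2, 4], [3], [5], [6], [7]].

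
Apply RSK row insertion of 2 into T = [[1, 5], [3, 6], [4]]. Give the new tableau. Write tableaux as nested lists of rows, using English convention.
In row 1, 2 replaces 5 (the leftmost entry greater than 2); 5 is bumped to row 2. In row 2, 5 replaces 6 (the leftmost entry greater than 5); 6 is bumped to row 3. 6 is appended to row 3. The new tableau is [[1, 2], [3, 5], [4, 6]].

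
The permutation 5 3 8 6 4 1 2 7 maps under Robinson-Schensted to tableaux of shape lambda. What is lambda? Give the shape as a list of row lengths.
Row-insert each entry into an empty tableau.

After inserting 5: P = [[5]].
After inserting 3: P = [[3], [5]].
After inserting 8: P = [[3, 8], [5]].
After inserting 6: P = [[3, 6], [5, 8]].
After inserting 4: P = [[3, 4], [5, 6], [8]].
After inserting 1: P = [[1, 4], [3, 6], [5], [8]].
After inserting 2: P = [[1, 2], [3, 4], [5, 6], [8]].
After inserting 7: P = [[1, 2, 7], [3, 4], [5, 6], [8]].

The final insertion tableau P = [[1, 2, 7], [3, 4], [5, 6], [8]] has shape [3, 2, 2, 1].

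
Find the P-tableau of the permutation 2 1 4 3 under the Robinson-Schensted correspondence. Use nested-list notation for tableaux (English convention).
P = [[1, 3], [2, 4]]

Insert 2: appended to row 1. P = [[2]].
Insert 1: 1 bumps 2 from row 1; 2 starts row 2. P = [[1], [2]].
Insert 4: appended to row 1. P = [[1, 4], [2]].
Insert 3: 3 bumps 4 from row 1; 4 appends to row 2. P = [[1, 3], [2, 4]].

So P = [[1, 3], [2, 4]].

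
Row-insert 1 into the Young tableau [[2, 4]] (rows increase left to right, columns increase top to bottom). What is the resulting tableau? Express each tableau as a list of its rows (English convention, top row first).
[[1, 4], [2]]

In row 1, 1 replaces 2 (the leftmost entry greater than 1); 2 is bumped to row 2. 2 starts a new row 2. The new tableau is [[1, 4], [2]].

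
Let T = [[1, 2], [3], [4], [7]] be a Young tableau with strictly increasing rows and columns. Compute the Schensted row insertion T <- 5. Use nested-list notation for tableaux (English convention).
5 is larger than every entry of row 1, so it is appended to row 1. The new tableau is [[1, 2, 5], [3], [4], [7]].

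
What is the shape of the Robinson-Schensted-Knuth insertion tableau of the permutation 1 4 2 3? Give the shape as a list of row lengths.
[3, 1]

Row-insert each entry into an empty tableau.

After inserting 1: P = [[1]].
After inserting 4: P = [[1, 4]].
After inserting 2: P = [[1, 2], [4]].
After inserting 3: P = [[1, 2, 3], [4]].

The final insertion tableau P = [[1, 2, 3], [4]] has shape [3, 1].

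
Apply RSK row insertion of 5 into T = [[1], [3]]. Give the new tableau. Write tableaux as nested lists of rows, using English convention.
[[1, 5], [3]]

5 is larger than every entry of row 1, so it is appended to row 1. The new tableau is [[1, 5], [3]].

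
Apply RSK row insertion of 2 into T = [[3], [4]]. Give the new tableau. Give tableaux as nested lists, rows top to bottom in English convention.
[[2], [3], [4]]

In row 1, 2 replaces 3 (the leftmost entry greater than 2); 3 is bumped to row 2. In row 2, 3 replaces 4 (the leftmost entry greater than 3); 4 is bumped to row 3. 4 starts a new row 3. The new tableau is [[2], [3], [4]].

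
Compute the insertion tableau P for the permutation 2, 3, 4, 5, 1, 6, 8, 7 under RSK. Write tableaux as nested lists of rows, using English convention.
P = [[1, 3, 4, 5, 6, 7], [2, 8]]

Insert 2: appended to row 1. P = [[2]].
Insert 3: appended to row 1. P = [[2, 3]].
Insert 4: appended to row 1. P = [[2, 3, 4]].
Insert 5: appended to row 1. P = [[2, 3, 4, 5]].
Insert 1: 1 bumps 2 from row 1; 2 starts row 2. P = [[1, 3, 4, 5], [2]].
Insert 6: appended to row 1. P = [[1, 3, 4, 5, 6], [2]].
Insert 8: appended to row 1. P = [[1, 3, 4, 5, 6, 8], [2]].
Insert 7: 7 bumps 8 from row 1; 8 appends to row 2. P = [[1, 3, 4, 5, 6, 7], [2, 8]].

So P = [[1, 3, 4, 5, 6, 7], [2, 8]].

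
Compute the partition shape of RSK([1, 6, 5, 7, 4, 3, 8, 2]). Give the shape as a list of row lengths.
RSK row insertion gives P = [[1, 2, 7, 8], [3], [4], [5], [6]], which has shape [4, 1, 1, 1, 1].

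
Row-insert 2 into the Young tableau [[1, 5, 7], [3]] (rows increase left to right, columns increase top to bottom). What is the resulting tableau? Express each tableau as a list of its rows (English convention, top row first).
[[1, 2, 7], [3, 5]]

In row 1, 2 replaces 5 (the leftmost entry greater than 2); 5 is bumped to row 2. 5 is appended to row 2. The new tableau is [[1, 2, 7], [3, 5]].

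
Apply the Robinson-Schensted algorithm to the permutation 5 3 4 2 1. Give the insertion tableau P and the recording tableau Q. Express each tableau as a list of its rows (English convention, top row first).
Insert each entry of the permutation into P by Schensted row insertion, recording in Q the position of each new cell.

Insert 5: appended to row 1. P = [[5]].
Insert 3: 3 bumps 5 from row 1; 5 starts row 2. P = [[3], [5]].
Insert 4: appended to row 1. P = [[3, 4], [5]].
Insert 2: 2 bumps 3 from row 1; 3 bumps 5 from row 2; 5 starts row 3. P = [[2, 4], [3], [5]].
Insert 1: 1 bumps 2 from row 1; 2 bumps 3 from row 2; 3 bumps 5 from row 3; 5 starts row 4. P = [[1, 4], [2], [3], [5]].

So P = [[1, 4], [2], [3], [5]], Q = [[1, 3], [2], [4], [5]].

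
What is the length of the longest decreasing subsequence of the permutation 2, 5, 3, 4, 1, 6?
3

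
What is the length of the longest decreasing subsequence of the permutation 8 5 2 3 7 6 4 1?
5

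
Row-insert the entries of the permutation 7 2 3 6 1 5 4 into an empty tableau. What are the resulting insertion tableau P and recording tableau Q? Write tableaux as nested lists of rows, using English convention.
Insert each entry of the permutation into P by Schensted row insertion, recording in Q the position of each new cell.

Insert 7: appended to row 1. P = [[7]].
Insert 2: 2 bumps 7 from row 1; 7 starts row 2. P = [[2], [7]].
Insert 3: appended to row 1. P = [[2, 3], [7]].
Insert 6: appended to row 1. P = [[2, 3, 6], [7]].
Insert 1: 1 bumps 2 from row 1; 2 bumps 7 from row 2; 7 starts row 3. P = [[1, 3, 6], [2], [7]].
Insert 5: 5 bumps 6 from row 1; 6 appends to row 2. P = [[1, 3, 5], [2, 6], [7]].
Insert 4: 4 bumps 5 from row 1; 5 bumps 6 from row 2; 6 bumps 7 from row 3; 7 starts row 4. P = [[1, 3, 4], [2, 5], [6], [7]].

So P = [[1, 3, 4], [2, 5], [6], [7]], Q = [[1, 3, 4], [2, 6], [5], [7]].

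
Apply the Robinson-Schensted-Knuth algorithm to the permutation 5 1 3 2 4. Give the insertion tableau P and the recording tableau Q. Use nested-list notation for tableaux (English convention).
P = [[1, 2, 4], [3], [5]], Q = [[1, 3, 5], [2], [4]]

Insert each entry of the permutation into P by Schensted row insertion, recording in Q the position of each new cell.

Insert 5: appended to row 1. P = [[5]].
Insert 1: 1 bumps 5 from row 1; 5 starts row 2. P = [[1], [5]].
Insert 3: appended to row 1. P = [[1, 3], [5]].
Insert 2: 2 bumps 3 from row 1; 3 bumps 5 from row 2; 5 starts row 3. P = [[1, 2], [3], [5]].
Insert 4: appended to row 1. P = [[1, 2, 4], [3], [5]].

So P = [[1, 2, 4], [3], [5]], Q = [[1, 3, 5], [2], [4]].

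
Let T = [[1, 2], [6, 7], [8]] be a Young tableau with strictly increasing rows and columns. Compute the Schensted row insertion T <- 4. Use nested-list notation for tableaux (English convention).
4 is larger than every entry of row 1, so it is appended to row 1. The new tableau is [[1, 2, 4], [6, 7], [8]].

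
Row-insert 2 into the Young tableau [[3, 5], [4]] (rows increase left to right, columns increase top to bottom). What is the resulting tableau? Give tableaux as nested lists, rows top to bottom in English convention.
[[2, 5], [3], [4]]

In row 1, 2 replaces 3 (the leftmost entry greater than 2); 3 is bumped to row 2. In row 2, 3 replaces 4 (the leftmost entry greater than 3); 4 is bumped to row 3. 4 starts a new row 3. The new tableau is [[2, 5], [3], [4]].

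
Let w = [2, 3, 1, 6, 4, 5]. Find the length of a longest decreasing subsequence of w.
2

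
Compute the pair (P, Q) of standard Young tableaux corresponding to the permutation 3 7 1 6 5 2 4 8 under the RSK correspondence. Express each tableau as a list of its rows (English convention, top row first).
Insert each entry of the permutation into P by Schensted row insertion, recording in Q the position of each new cell.

Insert 3: appended to row 1. P = [[3]].
Insert 7: appended to row 1. P = [[3, 7]].
Insert 1: 1 bumps 3 from row 1; 3 starts row 2. P = [[1, 7], [3]].
Insert 6: 6 bumps 7 from row 1; 7 appends to row 2. P = [[1, 6], [3, 7]].
Insert 5: 5 bumps 6 from row 1; 6 bumps 7 from row 2; 7 starts row 3. P = [[1, 5], [3, 6], [7]].
Insert 2: 2 bumps 5 from row 1; 5 bumps 6 from row 2; 6 bumps 7 from row 3; 7 starts row 4. P = [[1, 2], [3, 5], [6], [7]].
Insert 4: appended to row 1. P = [[1, 2, 4], [3, 5], [6], [7]].
Insert 8: appended to row 1. P = [[1, 2, 4, 8], [3, 5], [6], [7]].

So P = [[1, 2, 4, 8], [3, 5], [6], [7]], Q = [[1, 2, 7, 8], [3, 4], [5], [6]].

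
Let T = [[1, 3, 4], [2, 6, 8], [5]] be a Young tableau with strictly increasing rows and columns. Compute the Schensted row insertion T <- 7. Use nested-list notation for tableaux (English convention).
[[1, 3, 4, 7], [2, 6, 8], [5]]

7 is larger than every entry of row 1, so it is appended to row 1. The new tableau is [[1, 3, 4, 7], [2, 6, 8], [5]].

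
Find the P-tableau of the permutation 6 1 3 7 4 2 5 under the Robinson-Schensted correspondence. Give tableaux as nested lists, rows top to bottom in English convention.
P = [[1, 2, 4, 5], [3, 7], [6]]

Insert 6: appended to row 1. P = [[6]].
Insert 1: 1 bumps 6 from row 1; 6 starts row 2. P = [[1], [6]].
Insert 3: appended to row 1. P = [[1, 3], [6]].
Insert 7: appended to row 1. P = [[1, 3, 7], [6]].
Insert 4: 4 bumps 7 from row 1; 7 appends to row 2. P = [[1, 3, 4], [6, 7]].
Insert 2: 2 bumps 3 from row 1; 3 bumps 6 from row 2; 6 starts row 3. P = [[1, 2, 4], [3, 7], [6]].
Insert 5: appended to row 1. P = [[1, 2, 4, 5], [3, 7], [6]].

So P = [[1, 2, 4, 5], [3, 7], [6]].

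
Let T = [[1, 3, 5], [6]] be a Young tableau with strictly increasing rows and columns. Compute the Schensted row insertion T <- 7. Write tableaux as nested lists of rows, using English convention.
[[1, 3, 5, 7], [6]]

7 is larger than every entry of row 1, so it is appended to row 1. The new tableau is [[1, 3, 5, 7], [6]].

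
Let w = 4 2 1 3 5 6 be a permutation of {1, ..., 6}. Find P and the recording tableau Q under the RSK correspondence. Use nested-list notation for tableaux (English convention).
P = [[1, 3, 5, 6], [2], [4]], Q = [[1, 4, 5, 6], [2], [3]]

Insert each entry of the permutation into P by Schensted row insertion, recording in Q the position of each new cell.

Insert 4: appended to row 1. P = [[4]], Q = [[1]].
Insert 2: 2 bumps 4 from row 1; 4 starts row 2. P = [[2], [4]], Q = [[1], [2]].
Insert 1: 1 bumps 2 from row 1; 2 bumps 4 from row 2; 4 starts row 3. P = [[1], [2], [4]], Q = [[1], [2], [3]].
Insert 3: appended to row 1. P = [[1, 3], [2], [4]], Q = [[1, 4], [2], [3]].
Insert 5: appended to row 1. P = [[1, 3, 5], [2], [4]], Q = [[1, 4, 5], [2], [3]].
Insert 6: appended to row 1. P = [[1, 3, 5, 6], [2], [4]], Q = [[1, 4, 5, 6], [2], [3]].

So P = [[1, 3, 5, 6], [2], [4]], Q = [[1, 4, 5, 6], [2], [3]].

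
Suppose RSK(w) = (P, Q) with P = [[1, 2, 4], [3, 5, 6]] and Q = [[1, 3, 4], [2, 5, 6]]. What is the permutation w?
3 1 5 6 2 4

Reverse the RSK construction: for i from n down to 1, find the cell of Q containing i, remove the entry at that cell from P, and reverse-bump it up through P; the value ejected from row 1 is w(i).

Step i=6: Q has 6 at row 2, column 3; remove 6 from row 2 of P and reverse-bump: 6 enters row 1 and ejects 4. So w(6) = 4. P is now [[1, 2, 6], [3, 5]].
Step i=5: Q has 5 at row 2, column 2; remove 5 from row 2 of P and reverse-bump: 5 enters row 1 and ejects 2. So w(5) = 2. P is now [[1, 5, 6], [3]].
Step i=4: Q has 4 at row 1, column 3; remove that cell from P, ejecting 6. So w(4) = 6. P is now [[1, 5], [3]].
Step i=3: Q has 3 at row 1, column 2; remove that cell from P, ejecting 5. So w(3) = 5. P is now [[1], [3]].
Step i=2: Q has 2 at row 2, column 1; remove 3 from row 2 of P and reverse-bump: 3 enters row 1 and ejects 1. So w(2) = 1. P is now [[3]].
Step i=1: Q has 1 at row 1, column 1; remove that cell from P, ejecting 3. So w(1) = 3. P is now [].

So w = 3 1 5 6 2 4.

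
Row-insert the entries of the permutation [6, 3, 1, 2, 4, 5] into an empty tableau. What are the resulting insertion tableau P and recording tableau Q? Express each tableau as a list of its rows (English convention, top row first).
P = [[1, 2, 4, 5], [3], [6]], Q = [[1, 4, 5, 6], [2], [3]]

Insert each entry of the permutation into P by Schensted row insertion, recording in Q the position of each new cell.

Insert 6: appended to row 1. P = [[6]], Q = [[1]].
Insert 3: 3 bumps 6 from row 1; 6 starts row 2. P = [[3], [6]], Q = [[1], [2]].
Insert 1: 1 bumps 3 from row 1; 3 bumps 6 from row 2; 6 starts row 3. P = [[1], [3], [6]], Q = [[1], [2], [3]].
Insert 2: appended to row 1. P = [[1, 2], [3], [6]], Q = [[1, 4], [2], [3]].
Insert 4: appended to row 1. P = [[1, 2, 4], [3], [6]], Q = [[1, 4, 5], [2], [3]].
Insert 5: appended to row 1. P = [[1, 2, 4, 5], [3], [6]], Q = [[1, 4, 5, 6], [2], [3]].

So P = [[1, 2, 4, 5], [3], [6]], Q = [[1, 4, 5, 6], [2], [3]].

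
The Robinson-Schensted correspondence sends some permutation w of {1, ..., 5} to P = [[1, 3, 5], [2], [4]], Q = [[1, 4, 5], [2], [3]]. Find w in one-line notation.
4 2 1 3 5

Reverse the RSK construction: for i from n down to 1, find the cell of Q containing i, remove the entry at that cell from P, and reverse-bump it up through P; the value ejected from row 1 is w(i).

Step i=5: Q has 5 at row 1, column 3; remove that cell from P, ejecting 5. So w(5) = 5. P is now [[1, 3], [2], [4]].
Step i=4: Q has 4 at row 1, column 2; remove that cell from P, ejecting 3. So w(4) = 3. P is now [[1], [2], [4]].
Step i=3: Q has 3 at row 3, column 1; remove 4 from row 3 of P and reverse-bump: 4 enters row 2 and ejects 2; 2 enters row 1 and ejects 1. So w(3) = 1. P is now [[2], [4]].
Step i=2: Q has 2 at row 2, column 1; remove 4 from row 2 of P and reverse-bump: 4 enters row 1 and ejects 2. So w(2) = 2. P is now [[4]].
Step i=1: Q has 1 at row 1, column 1; remove that cell from P, ejecting 4. So w(1) = 4. P is now [].

So w = 4 2 1 3 5.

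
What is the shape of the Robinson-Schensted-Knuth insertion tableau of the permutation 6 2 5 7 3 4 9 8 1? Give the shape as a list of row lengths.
[4, 3, 1, 1]

Row-insert each entry into an empty tableau.

After inserting 6: P = [[6]].
After inserting 2: P = [[2], [6]].
After inserting 5: P = [[2, 5], [6]].
After inserting 7: P = [[2, 5, 7], [6]].
After inserting 3: P = [[2, 3, 7], [5], [6]].
After inserting 4: P = [[2, 3, 4], [5, 7], [6]].
After inserting 9: P = [[2, 3, 4, 9], [5, 7], [6]].
After inserting 8: P = [[2, 3, 4, 8], [5, 7, 9], [6]].
After inserting 1: P = [[1, 3, 4, 8], [2, 7, 9], [5], [6]].

The final insertion tableau P = [[1, 3, 4, 8], [2, 7, 9], [5], [6]] has shape [4, 3, 1, 1].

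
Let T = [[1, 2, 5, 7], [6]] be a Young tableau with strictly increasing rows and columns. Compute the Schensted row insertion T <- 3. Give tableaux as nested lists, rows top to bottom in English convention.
[[1, 2, 3, 7], [5], [6]]

In row 1, 3 replaces 5 (the leftmost entry greater than 3); 5 is bumped to row 2. In row 2, 5 replaces 6 (the leftmost entry greater than 5); 6 is bumped to row 3. 6 starts a new row 3. The new tableau is [[1, 2, 3, 7], [5], [6]].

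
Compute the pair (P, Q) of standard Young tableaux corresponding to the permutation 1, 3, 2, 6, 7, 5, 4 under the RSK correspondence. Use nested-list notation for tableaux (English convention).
P = [[1, 2, 4, 7], [3, 5], [6]], Q = [[1, 2, 4, 5], [3, 6], [7]]

Insert each entry of the permutation into P by Schensted row insertion, recording in Q the position of each new cell.

Insert 1: appended to row 1. P = [[1]].
Insert 3: appended to row 1. P = [[1, 3]].
Insert 2: 2 bumps 3 from row 1; 3 starts row 2. P = [[1, 2], [3]].
Insert 6: appended to row 1. P = [[1, 2, 6], [3]].
Insert 7: appended to row 1. P = [[1, 2, 6, 7], [3]].
Insert 5: 5 bumps 6 from row 1; 6 appends to row 2. P = [[1, 2, 5, 7], [3, 6]].
Insert 4: 4 bumps 5 from row 1; 5 bumps 6 from row 2; 6 starts row 3. P = [[1, 2, 4, 7], [3, 5], [6]].

So P = [[1, 2, 4, 7], [3, 5], [6]], Q = [[1, 2, 4, 5], [3, 6], [7]].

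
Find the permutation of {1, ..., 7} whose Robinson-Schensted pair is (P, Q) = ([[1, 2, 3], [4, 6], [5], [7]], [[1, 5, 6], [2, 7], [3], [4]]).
7 5 4 1 2 6 3

Reverse the RSK construction: for i from n down to 1, find the cell of Q containing i, remove the entry at that cell from P, and reverse-bump it up through P; the value ejected from row 1 is w(i).

Step i=7: Q has 7 at row 2, column 2; remove 6 from row 2 of P and reverse-bump: 6 enters row 1 and ejects 3. So w(7) = 3. P is now [[1, 2, 6], [4], [5], [7]].
Step i=6: Q has 6 at row 1, column 3; remove that cell from P, ejecting 6. So w(6) = 6. P is now [[1, 2], [4], [5], [7]].
Step i=5: Q has 5 at row 1, column 2; remove that cell from P, ejecting 2. So w(5) = 2. P is now [[1], [4], [5], [7]].
Step i=4: Q has 4 at row 4, column 1; remove 7 from row 4 of P and reverse-bump: 7 enters row 3 and ejects 5; 5 enters row 2 and ejects 4; 4 enters row 1 and ejects 1. So w(4) = 1. P is now [[4], [5], [7]].
Step i=3: Q has 3 at row 3, column 1; remove 7 from row 3 of P and reverse-bump: 7 enters row 2 and ejects 5; 5 enters row 1 and ejects 4. So w(3) = 4. P is now [[5], [7]].
Step i=2: Q has 2 at row 2, column 1; remove 7 from row 2 of P and reverse-bump: 7 enters row 1 and ejects 5. So w(2) = 5. P is now [[7]].
Step i=1: Q has 1 at row 1, column 1; remove that cell from P, ejecting 7. So w(1) = 7. P is now [].

So w = 7 5 4 1 2 6 3.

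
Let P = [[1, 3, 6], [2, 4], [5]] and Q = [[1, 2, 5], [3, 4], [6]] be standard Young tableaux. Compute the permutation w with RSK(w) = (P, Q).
2 5 1 4 6 3

Reverse RSK: for i = n, n-1, ..., 1, locate i in Q, remove the corresponding corner cell from P, and reverse-bump its entry up through P; the value ejected from row 1 is w(i).

So w = 2 5 1 4 6 3.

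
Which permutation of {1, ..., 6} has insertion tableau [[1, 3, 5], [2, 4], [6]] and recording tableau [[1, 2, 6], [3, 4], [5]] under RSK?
2 6 1 4 3 5

Reverse the RSK construction: for i from n down to 1, find the cell of Q containing i, remove the entry at that cell from P, and reverse-bump it up through P; the value ejected from row 1 is w(i).

Step i=6: Q has 6 at row 1, column 3; remove that cell from P, ejecting 5. So w(6) = 5. P is now [[1, 3], [2, 4], [6]].
Step i=5: Q has 5 at row 3, column 1; remove 6 from row 3 of P and reverse-bump: 6 enters row 2 and ejects 4; 4 enters row 1 and ejects 3. So w(5) = 3. P is now [[1, 4], [2, 6]].
Step i=4: Q has 4 at row 2, column 2; remove 6 from row 2 of P and reverse-bump: 6 enters row 1 and ejects 4. So w(4) = 4. P is now [[1, 6], [2]].
Step i=3: Q has 3 at row 2, column 1; remove 2 from row 2 of P and reverse-bump: 2 enters row 1 and ejects 1. So w(3) = 1. P is now [[2, 6]].
Step i=2: Q has 2 at row 1, column 2; remove that cell from P, ejecting 6. So w(2) = 6. P is now [[2]].
Step i=1: Q has 1 at row 1, column 1; remove that cell from P, ejecting 2. So w(1) = 2. P is now [].

So w = 2 6 1 4 3 5.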